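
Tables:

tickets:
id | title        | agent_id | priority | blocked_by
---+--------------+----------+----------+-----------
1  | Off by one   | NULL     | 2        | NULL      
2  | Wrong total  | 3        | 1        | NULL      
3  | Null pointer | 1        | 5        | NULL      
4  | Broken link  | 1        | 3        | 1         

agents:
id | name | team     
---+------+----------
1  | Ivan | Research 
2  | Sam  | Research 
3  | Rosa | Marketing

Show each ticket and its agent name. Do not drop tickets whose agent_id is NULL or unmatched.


LEFT JOIN keeps every row from tickets (the left table); where agent_id has no match in agents, the agent columns become NULL. Walk through each ticket:
  - ticket 1 (Off by one): agent_id=NULL, no match -> kept with NULL
  - ticket 2 (Wrong total): agent_id=3 -> matches Rosa
  - ticket 3 (Null pointer): agent_id=1 -> matches Ivan
  - ticket 4 (Broken link): agent_id=1 -> matches Ivan
All 4 rows appear; 1 has NULL agent.

SQL:
SELECT a.title, b.name AS agent
FROM tickets a
LEFT JOIN agents b ON a.agent_id = b.id

Result:
title        | agent
-------------+------
Off by one   | NULL 
Wrong total  | Rosa 
Null pointer | Ivan 
Broken link  | Ivan 


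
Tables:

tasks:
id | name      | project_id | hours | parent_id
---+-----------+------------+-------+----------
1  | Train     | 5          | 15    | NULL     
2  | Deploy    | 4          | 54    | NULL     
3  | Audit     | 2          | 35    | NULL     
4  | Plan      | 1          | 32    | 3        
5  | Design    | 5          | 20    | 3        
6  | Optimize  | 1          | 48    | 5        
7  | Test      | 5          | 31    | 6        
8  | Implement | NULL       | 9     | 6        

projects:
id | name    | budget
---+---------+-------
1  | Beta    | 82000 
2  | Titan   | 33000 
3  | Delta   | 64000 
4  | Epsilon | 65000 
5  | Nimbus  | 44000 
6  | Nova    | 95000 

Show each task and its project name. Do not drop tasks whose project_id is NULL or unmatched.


LEFT JOIN keeps every row from tasks (the left table); where project_id has no match in projects, the project columns become NULL. Walk through each task:
  - task 1 (Train): project_id=5 -> matches Nimbus
  - task 2 (Deploy): project_id=4 -> matches Epsilon
  - task 3 (Audit): project_id=2 -> matches Titan
  - task 4 (Plan): project_id=1 -> matches Beta
  - task 5 (Design): project_id=5 -> matches Nimbus
  - task 6 (Optimize): project_id=1 -> matches Beta
  - task 7 (Test): project_id=5 -> matches Nimbus
  - task 8 (Implement): project_id=NULL, no match -> kept with NULL
All 8 rows appear; 1 has NULL project.

SQL:
SELECT a.name, b.name AS project
FROM tasks a
LEFT JOIN projects b ON a.project_id = b.id

Result:
name      | project
----------+--------
Train     | Nimbus 
Deploy    | Epsilon
Audit     | Titan  
Plan      | Beta   
Design    | Nimbus 
Optimize  | Beta   
Test      | Nimbus 
Implement | NULL   


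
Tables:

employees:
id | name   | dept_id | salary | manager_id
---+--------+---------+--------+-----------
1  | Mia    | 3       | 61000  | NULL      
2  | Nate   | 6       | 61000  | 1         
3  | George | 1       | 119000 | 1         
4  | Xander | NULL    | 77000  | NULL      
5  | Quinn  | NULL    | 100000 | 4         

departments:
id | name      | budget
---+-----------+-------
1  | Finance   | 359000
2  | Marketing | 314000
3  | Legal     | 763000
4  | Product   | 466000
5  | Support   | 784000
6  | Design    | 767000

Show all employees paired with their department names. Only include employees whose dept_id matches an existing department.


INNER JOIN keeps only employees rows whose dept_id matches an id in departments. Walk through each employee:
  - employee 1 (Mia): dept_id=3 -> matches Legal
  - employee 2 (Nate): dept_id=6 -> matches Design
  - employee 3 (George): dept_id=1 -> matches Finance
  - employee 4 (Xander): dept_id=NULL, no match -> dropped
  - employee 5 (Quinn): dept_id=NULL, no match -> dropped
So 2 of 5 rows are dropped.

SQL:
SELECT a.name, b.name AS department
FROM employees a
INNER JOIN departments b ON a.dept_id = b.id

Result:
name   | department
-------+-----------
Mia    | Legal     
Nate   | Design    
George | Finance   


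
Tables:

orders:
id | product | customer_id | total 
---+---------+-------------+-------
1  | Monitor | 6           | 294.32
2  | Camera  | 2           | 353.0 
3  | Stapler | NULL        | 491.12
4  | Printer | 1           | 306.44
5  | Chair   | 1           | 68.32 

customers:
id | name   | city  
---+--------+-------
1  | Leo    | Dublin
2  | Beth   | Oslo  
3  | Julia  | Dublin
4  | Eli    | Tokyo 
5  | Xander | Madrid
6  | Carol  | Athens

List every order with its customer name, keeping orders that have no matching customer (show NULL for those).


LEFT JOIN keeps every row from orders (the left table); where customer_id has no match in customers, the customer columns become NULL. Walk through each order:
  - order 1 (Monitor): customer_id=6 -> matches Carol
  - order 2 (Camera): customer_id=2 -> matches Beth
  - order 3 (Stapler): customer_id=NULL, no match -> kept with NULL
  - order 4 (Printer): customer_id=1 -> matches Leo
  - order 5 (Chair): customer_id=1 -> matches Leo
All 5 rows appear; 1 has NULL customer.

SQL:
SELECT a.product, b.name AS customer
FROM orders a
LEFT JOIN customers b ON a.customer_id = b.id

Result:
product | customer
--------+---------
Monitor | Carol   
Camera  | Beth    
Stapler | NULL    
Printer | Leo     
Chair   | Leo     


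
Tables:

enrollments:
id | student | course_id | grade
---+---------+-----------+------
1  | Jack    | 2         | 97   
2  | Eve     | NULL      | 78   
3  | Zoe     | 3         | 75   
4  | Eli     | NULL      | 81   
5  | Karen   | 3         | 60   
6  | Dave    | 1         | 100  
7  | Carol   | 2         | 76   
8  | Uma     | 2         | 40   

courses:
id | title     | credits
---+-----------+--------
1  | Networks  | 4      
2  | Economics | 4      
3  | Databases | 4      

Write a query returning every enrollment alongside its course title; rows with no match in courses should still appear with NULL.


LEFT JOIN keeps every row from enrollments (the left table); where course_id has no match in courses, the course columns become NULL. Walk through each enrollment:
  - enrollment 1 (Jack): course_id=2 -> matches Economics
  - enrollment 2 (Eve): course_id=NULL, no match -> kept with NULL
  - enrollment 3 (Zoe): course_id=3 -> matches Databases
  - enrollment 4 (Eli): course_id=NULL, no match -> kept with NULL
  - enrollment 5 (Karen): course_id=3 -> matches Databases
  - enrollment 6 (Dave): course_id=1 -> matches Networks
  - enrollment 7 (Carol): course_id=2 -> matches Economics
  - enrollment 8 (Uma): course_id=2 -> matches Economics
All 8 rows appear; 2 have NULL course.

SQL:
SELECT a.student, b.title AS course
FROM enrollments a
LEFT JOIN courses b ON a.course_id = b.id

Result:
student | course   
--------+----------
Jack    | Economics
Eve     | NULL     
Zoe     | Databases
Eli     | NULL     
Karen   | Databases
Dave    | Networks 
Carol   | Economics
Uma     | Economics


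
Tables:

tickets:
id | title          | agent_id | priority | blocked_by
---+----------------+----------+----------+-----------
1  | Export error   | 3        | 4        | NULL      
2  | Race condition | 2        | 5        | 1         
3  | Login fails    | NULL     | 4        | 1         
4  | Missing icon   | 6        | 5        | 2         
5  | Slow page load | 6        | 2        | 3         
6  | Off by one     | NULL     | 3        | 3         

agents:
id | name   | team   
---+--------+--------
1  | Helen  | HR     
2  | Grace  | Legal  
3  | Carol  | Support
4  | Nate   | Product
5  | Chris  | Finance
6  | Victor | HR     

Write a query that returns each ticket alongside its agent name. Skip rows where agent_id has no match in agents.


INNER JOIN keeps only tickets rows whose agent_id matches an id in agents. Walk through each ticket:
  - ticket 1 (Export error): agent_id=3 -> matches Carol
  - ticket 2 (Race condition): agent_id=2 -> matches Grace
  - ticket 3 (Login fails): agent_id=NULL, no match -> dropped
  - ticket 4 (Missing icon): agent_id=6 -> matches Victor
  - ticket 5 (Slow page load): agent_id=6 -> matches Victor
  - ticket 6 (Off by one): agent_id=NULL, no match -> dropped
So 2 of 6 rows are dropped.

SQL:
SELECT a.title, b.name AS agent
FROM tickets a
INNER JOIN agents b ON a.agent_id = b.id

Result:
title          | agent 
---------------+-------
Export error   | Carol 
Race condition | Grace 
Missing icon   | Victor
Slow page load | Victor


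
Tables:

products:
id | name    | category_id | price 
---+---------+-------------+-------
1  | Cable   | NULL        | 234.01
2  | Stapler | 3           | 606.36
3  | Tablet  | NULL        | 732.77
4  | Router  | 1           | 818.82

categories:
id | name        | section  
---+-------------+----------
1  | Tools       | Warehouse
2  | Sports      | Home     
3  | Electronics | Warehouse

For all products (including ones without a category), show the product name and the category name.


LEFT JOIN keeps every row from products (the left table); where category_id has no match in categories, the category columns become NULL. Walk through each product:
  - product 1 (Cable): category_id=NULL, no match -> kept with NULL
  - product 2 (Stapler): category_id=3 -> matches Electronics
  - product 3 (Tablet): category_id=NULL, no match -> kept with NULL
  - product 4 (Router): category_id=1 -> matches Tools
All 4 rows appear; 2 have NULL category.

SQL:
SELECT a.name, b.name AS category
FROM products a
LEFT JOIN categories b ON a.category_id = b.id

Result:
name    | category   
--------+------------
Cable   | NULL       
Stapler | Electronics
Tablet  | NULL       
Router  | Tools      


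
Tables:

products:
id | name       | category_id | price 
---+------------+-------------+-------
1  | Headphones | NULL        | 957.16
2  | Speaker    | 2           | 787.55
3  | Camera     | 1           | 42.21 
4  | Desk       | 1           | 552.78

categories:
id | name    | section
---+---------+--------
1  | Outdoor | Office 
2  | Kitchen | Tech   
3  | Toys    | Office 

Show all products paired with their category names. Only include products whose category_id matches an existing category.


INNER JOIN keeps only products rows whose category_id matches an id in categories. Walk through each product:
  - product 1 (Headphones): category_id=NULL, no match -> dropped
  - product 2 (Speaker): category_id=2 -> matches Kitchen
  - product 3 (Camera): category_id=1 -> matches Outdoor
  - product 4 (Desk): category_id=1 -> matches Outdoor
So 1 of 4 rows is dropped.

SQL:
SELECT a.name, b.name AS category
FROM products a
INNER JOIN categories b ON a.category_id = b.id

Result:
name    | category
--------+---------
Speaker | Kitchen 
Camera  | Outdoor 
Desk    | Outdoor 


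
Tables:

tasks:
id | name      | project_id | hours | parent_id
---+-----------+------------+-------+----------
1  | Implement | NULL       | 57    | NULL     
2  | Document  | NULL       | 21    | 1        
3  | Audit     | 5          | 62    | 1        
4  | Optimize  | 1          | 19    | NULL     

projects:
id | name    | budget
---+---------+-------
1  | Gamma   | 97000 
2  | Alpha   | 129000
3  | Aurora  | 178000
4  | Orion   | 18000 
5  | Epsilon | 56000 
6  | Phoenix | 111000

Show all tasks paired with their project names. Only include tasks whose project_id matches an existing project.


INNER JOIN keeps only tasks rows whose project_id matches an id in projects. Walk through each task:
  - task 1 (Implement): project_id=NULL, no match -> dropped
  - task 2 (Document): project_id=NULL, no match -> dropped
  - task 3 (Audit): project_id=5 -> matches Epsilon
  - task 4 (Optimize): project_id=1 -> matches Gamma
So 2 of 4 rows are dropped.

SQL:
SELECT a.name, b.name AS project
FROM tasks a
INNER JOIN projects b ON a.project_id = b.id

Result:
name     | project
---------+--------
Audit    | Epsilon
Optimize | Gamma  


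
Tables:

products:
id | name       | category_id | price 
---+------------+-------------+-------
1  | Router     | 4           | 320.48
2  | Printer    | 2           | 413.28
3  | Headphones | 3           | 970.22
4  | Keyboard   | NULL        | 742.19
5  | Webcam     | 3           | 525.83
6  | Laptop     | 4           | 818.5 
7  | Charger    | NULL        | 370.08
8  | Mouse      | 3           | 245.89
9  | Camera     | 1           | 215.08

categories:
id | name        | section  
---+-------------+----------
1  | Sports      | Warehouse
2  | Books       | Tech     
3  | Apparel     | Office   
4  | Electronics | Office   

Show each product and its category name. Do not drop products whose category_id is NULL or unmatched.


LEFT JOIN keeps every row from products (the left table); where category_id has no match in categories, the category columns become NULL. Walk through each product:
  - product 1 (Router): category_id=4 -> matches Electronics
  - product 2 (Printer): category_id=2 -> matches Books
  - product 3 (Headphones): category_id=3 -> matches Apparel
  - product 4 (Keyboard): category_id=NULL, no match -> kept with NULL
  - product 5 (Webcam): category_id=3 -> matches Apparel
  - product 6 (Laptop): category_id=4 -> matches Electronics
  - product 7 (Charger): category_id=NULL, no match -> kept with NULL
  - product 8 (Mouse): category_id=3 -> matches Apparel
  - product 9 (Camera): category_id=1 -> matches Sports
All 9 rows appear; 2 have NULL category.

SQL:
SELECT a.name, b.name AS category
FROM products a
LEFT JOIN categories b ON a.category_id = b.id

Result:
name       | category   
-----------+------------
Router     | Electronics
Printer    | Books      
Headphones | Apparel    
Keyboard   | NULL       
Webcam     | Apparel    
Laptop     | Electronics
Charger    | NULL       
Mouse      | Apparel    
Camera     | Sports     


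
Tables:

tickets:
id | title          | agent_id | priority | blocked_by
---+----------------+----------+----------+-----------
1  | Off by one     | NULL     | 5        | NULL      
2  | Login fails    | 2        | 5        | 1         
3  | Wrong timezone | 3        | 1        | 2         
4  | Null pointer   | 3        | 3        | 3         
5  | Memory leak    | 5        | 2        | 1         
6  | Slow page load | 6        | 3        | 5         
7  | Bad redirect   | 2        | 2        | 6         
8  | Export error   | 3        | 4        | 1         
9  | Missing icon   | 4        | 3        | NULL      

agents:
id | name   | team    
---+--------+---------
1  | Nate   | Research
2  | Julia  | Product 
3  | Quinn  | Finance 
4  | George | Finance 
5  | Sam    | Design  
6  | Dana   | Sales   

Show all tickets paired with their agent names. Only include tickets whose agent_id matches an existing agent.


INNER JOIN keeps only tickets rows whose agent_id matches an id in agents. Walk through each ticket:
  - ticket 1 (Off by one): agent_id=NULL, no match -> dropped
  - ticket 2 (Login fails): agent_id=2 -> matches Julia
  - ticket 3 (Wrong timezone): agent_id=3 -> matches Quinn
  - ticket 4 (Null pointer): agent_id=3 -> matches Quinn
  - ticket 5 (Memory leak): agent_id=5 -> matches Sam
  - ticket 6 (Slow page load): agent_id=6 -> matches Dana
  - ticket 7 (Bad redirect): agent_id=2 -> matches Julia
  - ticket 8 (Export error): agent_id=3 -> matches Quinn
  - ticket 9 (Missing icon): agent_id=4 -> matches George
So 1 of 9 rows is dropped.

SQL:
SELECT a.title, b.name AS agent
FROM tickets a
INNER JOIN agents b ON a.agent_id = b.id

Result:
title          | agent 
---------------+-------
Login fails    | Julia 
Wrong timezone | Quinn 
Null pointer   | Quinn 
Memory leak    | Sam   
Slow page load | Dana  
Bad redirect   | Julia 
Export error   | Quinn 
Missing icon   | George


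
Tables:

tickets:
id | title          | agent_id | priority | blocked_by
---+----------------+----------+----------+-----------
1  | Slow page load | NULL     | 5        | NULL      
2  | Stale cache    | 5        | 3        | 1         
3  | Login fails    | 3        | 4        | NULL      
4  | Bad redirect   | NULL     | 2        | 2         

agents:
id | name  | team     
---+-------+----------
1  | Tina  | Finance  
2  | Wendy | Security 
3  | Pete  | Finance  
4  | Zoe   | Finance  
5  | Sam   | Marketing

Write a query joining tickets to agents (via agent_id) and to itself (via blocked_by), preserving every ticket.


Two LEFT JOINs from the same base table tickets: one to agents via agent_id, one to tickets itself via blocked_by. Both are LEFT so every ticket is preserved.
Match against agents:
  - ticket 1 (Slow page load): agent_id=NULL, no match -> kept with NULL
  - ticket 2 (Stale cache): agent_id=5 -> matches Sam
  - ticket 3 (Login fails): agent_id=3 -> matches Pete
  - ticket 4 (Bad redirect): agent_id=NULL, no match -> kept with NULL
Match against tickets (self):
  - ticket 1 (Slow page load): blocked_by=NULL -> NULL
  - ticket 2 (Stale cache): blocked_by=1 -> Slow page load
  - ticket 3 (Login fails): blocked_by=NULL -> NULL
  - ticket 4 (Bad redirect): blocked_by=2 -> Stale cache

SQL:
SELECT a.title, b.name AS agent, c.title AS blocked_by
FROM tickets a
LEFT JOIN agents b ON a.agent_id = b.id
LEFT JOIN tickets c ON a.blocked_by = c.id

Result:
title          | agent | blocked_by    
---------------+-------+---------------
Slow page load | NULL  | NULL          
Stale cache    | Sam   | Slow page load
Login fails    | Pete  | NULL          
Bad redirect   | NULL  | Stale cache   


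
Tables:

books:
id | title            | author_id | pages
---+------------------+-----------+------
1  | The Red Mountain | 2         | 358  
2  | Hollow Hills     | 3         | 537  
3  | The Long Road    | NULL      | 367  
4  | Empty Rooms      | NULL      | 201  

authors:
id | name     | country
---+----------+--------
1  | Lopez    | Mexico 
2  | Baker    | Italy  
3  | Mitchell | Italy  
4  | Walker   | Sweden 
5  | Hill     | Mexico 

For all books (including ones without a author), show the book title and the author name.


LEFT JOIN keeps every row from books (the left table); where author_id has no match in authors, the author columns become NULL. Walk through each book:
  - book 1 (The Red Mountain): author_id=2 -> matches Baker
  - book 2 (Hollow Hills): author_id=3 -> matches Mitchell
  - book 3 (The Long Road): author_id=NULL, no match -> kept with NULL
  - book 4 (Empty Rooms): author_id=NULL, no match -> kept with NULL
All 4 rows appear; 2 have NULL author.

SQL:
SELECT a.title, b.name AS author
FROM books a
LEFT JOIN authors b ON a.author_id = b.id

Result:
title            | author  
-----------------+---------
The Red Mountain | Baker   
Hollow Hills     | Mitchell
The Long Road    | NULL    
Empty Rooms      | NULL    


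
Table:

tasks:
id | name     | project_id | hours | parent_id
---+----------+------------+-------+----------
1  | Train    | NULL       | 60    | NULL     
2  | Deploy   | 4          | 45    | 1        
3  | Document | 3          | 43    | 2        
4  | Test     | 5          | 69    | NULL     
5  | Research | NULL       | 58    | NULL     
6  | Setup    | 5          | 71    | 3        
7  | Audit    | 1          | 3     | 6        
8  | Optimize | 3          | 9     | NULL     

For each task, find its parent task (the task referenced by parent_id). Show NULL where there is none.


This is a self-join: tasks is joined to a second copy of itself, matching each row's parent_id to another row's id. Use LEFT JOIN so rows with parent_id=NULL are kept.
  - task 1 (Train): parent_id=NULL -> NULL
  - task 2 (Deploy): parent_id=1 -> Train
  - task 3 (Document): parent_id=2 -> Deploy
  - task 4 (Test): parent_id=NULL -> NULL
  - task 5 (Research): parent_id=NULL -> NULL
  - task 6 (Setup): parent_id=3 -> Document
  - task 7 (Audit): parent_id=6 -> Setup
  - task 8 (Optimize): parent_id=NULL -> NULL

SQL:
SELECT a.name AS item, b.name AS parent
FROM tasks a
LEFT JOIN tasks b ON a.parent_id = b.id

Result:
item     | parent  
---------+---------
Train    | NULL    
Deploy   | Train   
Document | Deploy  
Test     | NULL    
Research | NULL    
Setup    | Document
Audit    | Setup   
Optimize | NULL    


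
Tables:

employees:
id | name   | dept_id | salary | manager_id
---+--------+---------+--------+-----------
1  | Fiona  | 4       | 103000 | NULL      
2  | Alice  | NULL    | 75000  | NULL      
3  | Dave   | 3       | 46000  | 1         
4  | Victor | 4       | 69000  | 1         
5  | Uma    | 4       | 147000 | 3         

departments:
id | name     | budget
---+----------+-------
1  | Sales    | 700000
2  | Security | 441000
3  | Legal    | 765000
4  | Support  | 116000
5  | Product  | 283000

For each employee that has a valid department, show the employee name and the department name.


INNER JOIN keeps only employees rows whose dept_id matches an id in departments. Walk through each employee:
  - employee 1 (Fiona): dept_id=4 -> matches Support
  - employee 2 (Alice): dept_id=NULL, no match -> dropped
  - employee 3 (Dave): dept_id=3 -> matches Legal
  - employee 4 (Victor): dept_id=4 -> matches Support
  - employee 5 (Uma): dept_id=4 -> matches Support
So 1 of 5 rows is dropped.

SQL:
SELECT a.name, b.name AS department
FROM employees a
INNER JOIN departments b ON a.dept_id = b.id

Result:
name   | department
-------+-----------
Fiona  | Support   
Dave   | Legal     
Victor | Support   
Uma    | Support   


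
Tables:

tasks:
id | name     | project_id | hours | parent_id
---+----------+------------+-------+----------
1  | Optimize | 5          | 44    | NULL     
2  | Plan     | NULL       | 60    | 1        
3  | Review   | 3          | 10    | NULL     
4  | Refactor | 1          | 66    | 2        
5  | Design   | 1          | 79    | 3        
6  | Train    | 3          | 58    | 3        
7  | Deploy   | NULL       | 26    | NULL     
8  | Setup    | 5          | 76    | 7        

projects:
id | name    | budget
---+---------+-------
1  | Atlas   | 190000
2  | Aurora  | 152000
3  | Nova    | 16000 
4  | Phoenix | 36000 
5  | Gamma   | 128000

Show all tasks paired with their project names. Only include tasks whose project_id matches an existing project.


INNER JOIN keeps only tasks rows whose project_id matches an id in projects. Walk through each task:
  - task 1 (Optimize): project_id=5 -> matches Gamma
  - task 2 (Plan): project_id=NULL, no match -> dropped
  - task 3 (Review): project_id=3 -> matches Nova
  - task 4 (Refactor): project_id=1 -> matches Atlas
  - task 5 (Design): project_id=1 -> matches Atlas
  - task 6 (Train): project_id=3 -> matches Nova
  - task 7 (Deploy): project_id=NULL, no match -> dropped
  - task 8 (Setup): project_id=5 -> matches Gamma
So 2 of 8 rows are dropped.

SQL:
SELECT a.name, b.name AS project
FROM tasks a
INNER JOIN projects b ON a.project_id = b.id

Result:
name     | project
---------+--------
Optimize | Gamma  
Review   | Nova   
Refactor | Atlas  
Design   | Atlas  
Train    | Nova   
Setup    | Gamma  


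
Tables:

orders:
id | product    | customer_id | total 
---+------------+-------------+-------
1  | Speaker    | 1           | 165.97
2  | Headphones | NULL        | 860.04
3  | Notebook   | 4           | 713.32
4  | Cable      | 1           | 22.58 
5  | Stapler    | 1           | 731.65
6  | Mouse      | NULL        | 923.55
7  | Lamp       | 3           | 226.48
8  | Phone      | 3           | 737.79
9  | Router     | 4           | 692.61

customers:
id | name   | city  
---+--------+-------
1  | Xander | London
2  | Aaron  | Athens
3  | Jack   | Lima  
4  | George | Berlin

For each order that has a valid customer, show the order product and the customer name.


INNER JOIN keeps only orders rows whose customer_id matches an id in customers. Walk through each order:
  - order 1 (Speaker): customer_id=1 -> matches Xander
  - order 2 (Headphones): customer_id=NULL, no match -> dropped
  - order 3 (Notebook): customer_id=4 -> matches George
  - order 4 (Cable): customer_id=1 -> matches Xander
  - order 5 (Stapler): customer_id=1 -> matches Xander
  - order 6 (Mouse): customer_id=NULL, no match -> dropped
  - order 7 (Lamp): customer_id=3 -> matches Jack
  - order 8 (Phone): customer_id=3 -> matches Jack
  - order 9 (Router): customer_id=4 -> matches George
So 2 of 9 rows are dropped.

SQL:
SELECT a.product, b.name AS customer
FROM orders a
INNER JOIN customers b ON a.customer_id = b.id

Result:
product  | customer
---------+---------
Speaker  | Xander  
Notebook | George  
Cable    | Xander  
Stapler  | Xander  
Lamp     | Jack    
Phone    | Jack    
Router   | George  


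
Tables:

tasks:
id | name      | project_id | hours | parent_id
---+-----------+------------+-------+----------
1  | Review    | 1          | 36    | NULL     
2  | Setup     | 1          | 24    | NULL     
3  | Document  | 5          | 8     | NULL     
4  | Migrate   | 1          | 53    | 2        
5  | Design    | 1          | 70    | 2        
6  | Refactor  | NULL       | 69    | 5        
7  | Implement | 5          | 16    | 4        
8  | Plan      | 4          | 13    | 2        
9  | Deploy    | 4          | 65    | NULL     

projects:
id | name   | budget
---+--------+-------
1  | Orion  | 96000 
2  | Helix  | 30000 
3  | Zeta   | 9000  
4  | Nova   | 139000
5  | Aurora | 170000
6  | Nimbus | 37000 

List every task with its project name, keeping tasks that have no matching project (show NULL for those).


LEFT JOIN keeps every row from tasks (the left table); where project_id has no match in projects, the project columns become NULL. Walk through each task:
  - task 1 (Review): project_id=1 -> matches Orion
  - task 2 (Setup): project_id=1 -> matches Orion
  - task 3 (Document): project_id=5 -> matches Aurora
  - task 4 (Migrate): project_id=1 -> matches Orion
  - task 5 (Design): project_id=1 -> matches Orion
  - task 6 (Refactor): project_id=NULL, no match -> kept with NULL
  - task 7 (Implement): project_id=5 -> matches Aurora
  - task 8 (Plan): project_id=4 -> matches Nova
  - task 9 (Deploy): project_id=4 -> matches Nova
All 9 rows appear; 1 has NULL project.

SQL:
SELECT a.name, b.name AS project
FROM tasks a
LEFT JOIN projects b ON a.project_id = b.id

Result:
name      | project
----------+--------
Review    | Orion  
Setup     | Orion  
Document  | Aurora 
Migrate   | Orion  
Design    | Orion  
Refactor  | NULL   
Implement | Aurora 
Plan      | Nova   
Deploy    | Nova   


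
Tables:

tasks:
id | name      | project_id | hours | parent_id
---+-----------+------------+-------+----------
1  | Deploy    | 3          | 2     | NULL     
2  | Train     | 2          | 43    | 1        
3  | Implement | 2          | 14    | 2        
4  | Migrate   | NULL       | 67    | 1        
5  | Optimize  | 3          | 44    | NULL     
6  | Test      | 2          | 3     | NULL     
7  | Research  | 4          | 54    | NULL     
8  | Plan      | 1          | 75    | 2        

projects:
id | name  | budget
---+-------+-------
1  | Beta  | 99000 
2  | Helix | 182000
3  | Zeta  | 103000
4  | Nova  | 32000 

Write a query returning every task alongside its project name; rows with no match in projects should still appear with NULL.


LEFT JOIN keeps every row from tasks (the left table); where project_id has no match in projects, the project columns become NULL. Walk through each task:
  - task 1 (Deploy): project_id=3 -> matches Zeta
  - task 2 (Train): project_id=2 -> matches Helix
  - task 3 (Implement): project_id=2 -> matches Helix
  - task 4 (Migrate): project_id=NULL, no match -> kept with NULL
  - task 5 (Optimize): project_id=3 -> matches Zeta
  - task 6 (Test): project_id=2 -> matches Helix
  - task 7 (Research): project_id=4 -> matches Nova
  - task 8 (Plan): project_id=1 -> matches Beta
All 8 rows appear; 1 has NULL project.

SQL:
SELECT a.name, b.name AS project
FROM tasks a
LEFT JOIN projects b ON a.project_id = b.id

Result:
name      | project
----------+--------
Deploy    | Zeta   
Train     | Helix  
Implement | Helix  
Migrate   | NULL   
Optimize  | Zeta   
Test      | Helix  
Research  | Nova   
Plan      | Beta   


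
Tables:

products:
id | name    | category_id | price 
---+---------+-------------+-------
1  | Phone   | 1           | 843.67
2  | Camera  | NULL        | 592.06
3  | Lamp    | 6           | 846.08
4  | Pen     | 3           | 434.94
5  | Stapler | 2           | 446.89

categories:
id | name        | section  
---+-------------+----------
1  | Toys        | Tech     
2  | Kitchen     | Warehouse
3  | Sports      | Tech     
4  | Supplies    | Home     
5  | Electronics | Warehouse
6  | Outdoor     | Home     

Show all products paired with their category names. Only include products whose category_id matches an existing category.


INNER JOIN keeps only products rows whose category_id matches an id in categories. Walk through each product:
  - product 1 (Phone): category_id=1 -> matches Toys
  - product 2 (Camera): category_id=NULL, no match -> dropped
  - product 3 (Lamp): category_id=6 -> matches Outdoor
  - product 4 (Pen): category_id=3 -> matches Sports
  - product 5 (Stapler): category_id=2 -> matches Kitchen
So 1 of 5 rows is dropped.

SQL:
SELECT a.name, b.name AS category
FROM products a
INNER JOIN categories b ON a.category_id = b.id

Result:
name    | category
--------+---------
Phone   | Toys    
Lamp    | Outdoor 
Pen     | Sports  
Stapler | Kitchen 


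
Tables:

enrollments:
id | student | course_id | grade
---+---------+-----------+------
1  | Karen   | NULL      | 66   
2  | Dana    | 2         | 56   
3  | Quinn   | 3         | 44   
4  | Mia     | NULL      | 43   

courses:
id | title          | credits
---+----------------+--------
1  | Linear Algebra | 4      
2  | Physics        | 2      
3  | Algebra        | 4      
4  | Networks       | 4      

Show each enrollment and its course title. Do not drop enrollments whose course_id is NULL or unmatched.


LEFT JOIN keeps every row from enrollments (the left table); where course_id has no match in courses, the course columns become NULL. Walk through each enrollment:
  - enrollment 1 (Karen): course_id=NULL, no match -> kept with NULL
  - enrollment 2 (Dana): course_id=2 -> matches Physics
  - enrollment 3 (Quinn): course_id=3 -> matches Algebra
  - enrollment 4 (Mia): course_id=NULL, no match -> kept with NULL
All 4 rows appear; 2 have NULL course.

SQL:
SELECT a.student, b.title AS course
FROM enrollments a
LEFT JOIN courses b ON a.course_id = b.id

Result:
student | course 
--------+--------
Karen   | NULL   
Dana    | Physics
Quinn   | Algebra
Mia     | NULL   


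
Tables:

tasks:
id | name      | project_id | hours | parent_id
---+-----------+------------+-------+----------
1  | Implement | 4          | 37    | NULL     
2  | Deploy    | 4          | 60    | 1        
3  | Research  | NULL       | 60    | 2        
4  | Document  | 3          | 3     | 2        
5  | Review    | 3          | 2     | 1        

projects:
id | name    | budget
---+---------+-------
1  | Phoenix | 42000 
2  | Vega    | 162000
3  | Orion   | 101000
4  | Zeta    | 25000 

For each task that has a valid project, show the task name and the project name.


INNER JOIN keeps only tasks rows whose project_id matches an id in projects. Walk through each task:
  - task 1 (Implement): project_id=4 -> matches Zeta
  - task 2 (Deploy): project_id=4 -> matches Zeta
  - task 3 (Research): project_id=NULL, no match -> dropped
  - task 4 (Document): project_id=3 -> matches Orion
  - task 5 (Review): project_id=3 -> matches Orion
So 1 of 5 rows is dropped.

SQL:
SELECT a.name, b.name AS project
FROM tasks a
INNER JOIN projects b ON a.project_id = b.id

Result:
name      | project
----------+--------
Implement | Zeta   
Deploy    | Zeta   
Document  | Orion  
Review    | Orion  


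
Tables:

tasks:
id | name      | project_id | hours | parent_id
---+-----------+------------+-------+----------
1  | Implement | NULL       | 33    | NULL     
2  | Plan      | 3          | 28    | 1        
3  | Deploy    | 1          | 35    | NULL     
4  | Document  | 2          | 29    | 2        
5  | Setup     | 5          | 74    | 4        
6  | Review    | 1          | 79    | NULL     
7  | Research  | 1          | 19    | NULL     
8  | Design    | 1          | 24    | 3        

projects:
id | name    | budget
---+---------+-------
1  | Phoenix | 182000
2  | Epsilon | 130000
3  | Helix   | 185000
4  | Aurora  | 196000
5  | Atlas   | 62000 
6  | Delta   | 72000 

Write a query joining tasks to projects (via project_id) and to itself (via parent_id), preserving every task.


Two LEFT JOINs from the same base table tasks: one to projects via project_id, one to tasks itself via parent_id. Both are LEFT so every task is preserved.
Match against projects:
  - task 1 (Implement): project_id=NULL, no match -> kept with NULL
  - task 2 (Plan): project_id=3 -> matches Helix
  - task 3 (Deploy): project_id=1 -> matches Phoenix
  - task 4 (Document): project_id=2 -> matches Epsilon
  - task 5 (Setup): project_id=5 -> matches Atlas
  - task 6 (Review): project_id=1 -> matches Phoenix
  - task 7 (Research): project_id=1 -> matches Phoenix
  - task 8 (Design): project_id=1 -> matches Phoenix
Match against tasks (self):
  - task 1 (Implement): parent_id=NULL -> NULL
  - task 2 (Plan): parent_id=1 -> Implement
  - task 3 (Deploy): parent_id=NULL -> NULL
  - task 4 (Document): parent_id=2 -> Plan
  - task 5 (Setup): parent_id=4 -> Document
  - task 6 (Review): parent_id=NULL -> NULL
  - task 7 (Research): parent_id=NULL -> NULL
  - task 8 (Design): parent_id=3 -> Deploy

SQL:
SELECT a.name, b.name AS project, c.name AS parent
FROM tasks a
LEFT JOIN projects b ON a.project_id = b.id
LEFT JOIN tasks c ON a.parent_id = c.id

Result:
name      | project | parent   
----------+---------+----------
Implement | NULL    | NULL     
Plan      | Helix   | Implement
Deploy    | Phoenix | NULL     
Document  | Epsilon | Plan     
Setup     | Atlas   | Document 
Review    | Phoenix | NULL     
Research  | Phoenix | NULL     
Design    | Phoenix | Deploy   


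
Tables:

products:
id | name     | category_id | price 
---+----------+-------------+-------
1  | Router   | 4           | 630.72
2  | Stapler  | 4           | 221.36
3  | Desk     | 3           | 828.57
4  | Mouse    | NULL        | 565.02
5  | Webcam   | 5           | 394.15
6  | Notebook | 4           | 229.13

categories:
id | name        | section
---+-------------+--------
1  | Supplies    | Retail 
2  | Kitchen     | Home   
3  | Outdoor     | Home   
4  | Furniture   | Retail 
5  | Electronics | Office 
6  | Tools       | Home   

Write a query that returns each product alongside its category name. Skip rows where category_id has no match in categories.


INNER JOIN keeps only products rows whose category_id matches an id in categories. Walk through each product:
  - product 1 (Router): category_id=4 -> matches Furniture
  - product 2 (Stapler): category_id=4 -> matches Furniture
  - product 3 (Desk): category_id=3 -> matches Outdoor
  - product 4 (Mouse): category_id=NULL, no match -> dropped
  - product 5 (Webcam): category_id=5 -> matches Electronics
  - product 6 (Notebook): category_id=4 -> matches Furniture
So 1 of 6 rows is dropped.

SQL:
SELECT a.name, b.name AS category
FROM products a
INNER JOIN categories b ON a.category_id = b.id

Result:
name     | category   
---------+------------
Router   | Furniture  
Stapler  | Furniture  
Desk     | Outdoor    
Webcam   | Electronics
Notebook | Furniture  


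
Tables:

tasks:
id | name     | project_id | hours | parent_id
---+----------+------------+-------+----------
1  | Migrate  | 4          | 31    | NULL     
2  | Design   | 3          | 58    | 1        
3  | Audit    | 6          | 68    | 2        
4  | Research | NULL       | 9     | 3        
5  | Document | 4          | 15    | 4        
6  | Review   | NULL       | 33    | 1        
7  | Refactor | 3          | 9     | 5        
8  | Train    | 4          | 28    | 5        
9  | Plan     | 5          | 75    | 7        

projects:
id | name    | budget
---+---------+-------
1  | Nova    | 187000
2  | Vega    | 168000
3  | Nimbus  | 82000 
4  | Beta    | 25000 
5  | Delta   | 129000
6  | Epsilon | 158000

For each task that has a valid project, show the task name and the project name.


INNER JOIN keeps only tasks rows whose project_id matches an id in projects. Walk through each task:
  - task 1 (Migrate): project_id=4 -> matches Beta
  - task 2 (Design): project_id=3 -> matches Nimbus
  - task 3 (Audit): project_id=6 -> matches Epsilon
  - task 4 (Research): project_id=NULL, no match -> dropped
  - task 5 (Document): project_id=4 -> matches Beta
  - task 6 (Review): project_id=NULL, no match -> dropped
  - task 7 (Refactor): project_id=3 -> matches Nimbus
  - task 8 (Train): project_id=4 -> matches Beta
  - task 9 (Plan): project_id=5 -> matches Delta
So 2 of 9 rows are dropped.

SQL:
SELECT a.name, b.name AS project
FROM tasks a
INNER JOIN projects b ON a.project_id = b.id

Result:
name     | project
---------+--------
Migrate  | Beta   
Design   | Nimbus 
Audit    | Epsilon
Document | Beta   
Refactor | Nimbus 
Train    | Beta   
Plan     | Delta  


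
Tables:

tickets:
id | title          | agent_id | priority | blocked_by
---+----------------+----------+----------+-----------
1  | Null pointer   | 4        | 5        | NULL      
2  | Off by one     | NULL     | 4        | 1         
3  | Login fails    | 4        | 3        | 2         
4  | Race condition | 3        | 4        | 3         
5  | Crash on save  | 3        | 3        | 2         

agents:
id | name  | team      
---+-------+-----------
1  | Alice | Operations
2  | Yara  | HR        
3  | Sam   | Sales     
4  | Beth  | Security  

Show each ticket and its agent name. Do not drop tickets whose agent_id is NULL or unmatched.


LEFT JOIN keeps every row from tickets (the left table); where agent_id has no match in agents, the agent columns become NULL. Walk through each ticket:
  - ticket 1 (Null pointer): agent_id=4 -> matches Beth
  - ticket 2 (Off by one): agent_id=NULL, no match -> kept with NULL
  - ticket 3 (Login fails): agent_id=4 -> matches Beth
  - ticket 4 (Race condition): agent_id=3 -> matches Sam
  - ticket 5 (Crash on save): agent_id=3 -> matches Sam
All 5 rows appear; 1 has NULL agent.

SQL:
SELECT a.title, b.name AS agent
FROM tickets a
LEFT JOIN agents b ON a.agent_id = b.id

Result:
title          | agent
---------------+------
Null pointer   | Beth 
Off by one     | NULL 
Login fails    | Beth 
Race condition | Sam  
Crash on save  | Sam  


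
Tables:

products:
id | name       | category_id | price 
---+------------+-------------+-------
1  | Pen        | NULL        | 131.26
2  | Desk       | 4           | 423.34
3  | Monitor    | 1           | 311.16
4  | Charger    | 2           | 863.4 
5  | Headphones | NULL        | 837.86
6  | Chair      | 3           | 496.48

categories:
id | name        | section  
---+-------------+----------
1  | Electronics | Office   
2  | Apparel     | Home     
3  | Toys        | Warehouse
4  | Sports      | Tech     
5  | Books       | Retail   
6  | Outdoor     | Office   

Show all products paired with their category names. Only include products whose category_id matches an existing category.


INNER JOIN keeps only products rows whose category_id matches an id in categories. Walk through each product:
  - product 1 (Pen): category_id=NULL, no match -> dropped
  - product 2 (Desk): category_id=4 -> matches Sports
  - product 3 (Monitor): category_id=1 -> matches Electronics
  - product 4 (Charger): category_id=2 -> matches Apparel
  - product 5 (Headphones): category_id=NULL, no match -> dropped
  - product 6 (Chair): category_id=3 -> matches Toys
So 2 of 6 rows are dropped.

SQL:
SELECT a.name, b.name AS category
FROM products a
INNER JOIN categories b ON a.category_id = b.id

Result:
name    | category   
--------+------------
Desk    | Sports     
Monitor | Electronics
Charger | Apparel    
Chair   | Toys       


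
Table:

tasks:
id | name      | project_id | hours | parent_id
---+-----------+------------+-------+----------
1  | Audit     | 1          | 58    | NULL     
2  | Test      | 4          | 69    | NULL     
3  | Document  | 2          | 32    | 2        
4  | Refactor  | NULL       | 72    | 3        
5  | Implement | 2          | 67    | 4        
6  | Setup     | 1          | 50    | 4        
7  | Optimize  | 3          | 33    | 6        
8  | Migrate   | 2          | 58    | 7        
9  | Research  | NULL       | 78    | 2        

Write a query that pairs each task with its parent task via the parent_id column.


This is a self-join: tasks is joined to a second copy of itself, matching each row's parent_id to another row's id. Use LEFT JOIN so rows with parent_id=NULL are kept.
  - task 1 (Audit): parent_id=NULL -> NULL
  - task 2 (Test): parent_id=NULL -> NULL
  - task 3 (Document): parent_id=2 -> Test
  - task 4 (Refactor): parent_id=3 -> Document
  - task 5 (Implement): parent_id=4 -> Refactor
  - task 6 (Setup): parent_id=4 -> Refactor
  - task 7 (Optimize): parent_id=6 -> Setup
  - task 8 (Migrate): parent_id=7 -> Optimize
  - task 9 (Research): parent_id=2 -> Test

SQL:
SELECT a.name AS item, b.name AS parent
FROM tasks a
LEFT JOIN tasks b ON a.parent_id = b.id

Result:
item      | parent  
----------+---------
Audit     | NULL    
Test      | NULL    
Document  | Test    
Refactor  | Document
Implement | Refactor
Setup     | Refactor
Optimize  | Setup   
Migrate   | Optimize
Research  | Test    
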